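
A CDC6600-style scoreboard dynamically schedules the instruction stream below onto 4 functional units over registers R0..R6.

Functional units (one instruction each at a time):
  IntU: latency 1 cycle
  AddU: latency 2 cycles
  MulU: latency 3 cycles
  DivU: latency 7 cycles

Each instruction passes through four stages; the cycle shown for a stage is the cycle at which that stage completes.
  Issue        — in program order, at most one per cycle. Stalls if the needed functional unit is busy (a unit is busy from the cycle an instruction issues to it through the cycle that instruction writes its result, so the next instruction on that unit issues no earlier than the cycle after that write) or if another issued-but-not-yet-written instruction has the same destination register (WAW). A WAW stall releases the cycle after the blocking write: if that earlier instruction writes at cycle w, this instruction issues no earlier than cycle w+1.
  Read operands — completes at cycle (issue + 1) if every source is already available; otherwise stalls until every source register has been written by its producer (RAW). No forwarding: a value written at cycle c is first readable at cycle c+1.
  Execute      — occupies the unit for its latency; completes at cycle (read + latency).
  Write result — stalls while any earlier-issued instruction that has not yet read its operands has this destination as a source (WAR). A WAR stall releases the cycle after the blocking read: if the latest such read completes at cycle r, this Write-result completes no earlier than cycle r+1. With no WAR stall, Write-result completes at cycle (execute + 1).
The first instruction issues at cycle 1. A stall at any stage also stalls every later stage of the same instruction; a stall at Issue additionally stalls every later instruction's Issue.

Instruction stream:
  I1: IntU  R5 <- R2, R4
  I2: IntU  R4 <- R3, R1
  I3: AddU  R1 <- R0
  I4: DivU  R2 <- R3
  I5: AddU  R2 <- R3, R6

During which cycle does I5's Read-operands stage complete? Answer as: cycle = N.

cycle = 18

cycle 1: I1 dispatched to IntU
cycle 2: I1 operands ready
cycle 3: I1 complete
cycle 4: R5←I1
cycle 5: I2 dispatched to IntU
cycle 6: I2 operands ready | I3 dispatched to AddU
cycle 7: I2 complete | I3 operands ready | I4 dispatched to DivU
cycle 8: R4←I2 | I4 operands ready
cycle 9: I3 complete
cycle 10: R1←I3
cycle 15: I4 complete
cycle 16: R2←I4
cycle 17: I5 dispatched to AddU
cycle 18: I5 operands ready
cycle 20: I5 complete
cycle 21: R2←I5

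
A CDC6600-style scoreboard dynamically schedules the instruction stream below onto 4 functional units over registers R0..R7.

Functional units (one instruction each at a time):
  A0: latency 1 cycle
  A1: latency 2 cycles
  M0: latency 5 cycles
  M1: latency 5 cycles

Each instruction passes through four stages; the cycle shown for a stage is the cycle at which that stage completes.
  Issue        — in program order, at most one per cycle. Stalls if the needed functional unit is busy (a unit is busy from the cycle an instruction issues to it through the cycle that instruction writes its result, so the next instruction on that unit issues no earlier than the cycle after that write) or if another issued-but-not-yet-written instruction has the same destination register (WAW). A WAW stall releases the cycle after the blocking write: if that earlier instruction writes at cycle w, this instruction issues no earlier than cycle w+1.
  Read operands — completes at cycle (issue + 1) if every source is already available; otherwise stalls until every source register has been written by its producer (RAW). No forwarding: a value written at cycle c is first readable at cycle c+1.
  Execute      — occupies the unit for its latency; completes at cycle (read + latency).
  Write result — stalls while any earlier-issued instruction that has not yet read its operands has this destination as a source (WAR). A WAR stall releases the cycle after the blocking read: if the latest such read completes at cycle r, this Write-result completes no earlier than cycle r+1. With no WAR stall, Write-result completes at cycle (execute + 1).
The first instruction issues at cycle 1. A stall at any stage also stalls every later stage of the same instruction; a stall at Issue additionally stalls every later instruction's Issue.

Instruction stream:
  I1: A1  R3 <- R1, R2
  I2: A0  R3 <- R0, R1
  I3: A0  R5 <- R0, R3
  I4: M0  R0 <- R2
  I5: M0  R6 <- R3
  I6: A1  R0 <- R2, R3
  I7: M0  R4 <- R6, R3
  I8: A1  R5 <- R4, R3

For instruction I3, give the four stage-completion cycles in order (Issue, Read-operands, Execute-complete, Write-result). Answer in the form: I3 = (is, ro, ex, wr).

I1 -> (1, 2, 4, 5)
I2 -> (6, 7, 8, 9)  // WAW R3: wait I1 write@5
I3 -> (10, 11, 12, 13)  // struct: A0 busy until I2 writes@9
I4 -> (11, 12, 17, 18)
I5 -> (19, 20, 25, 26)  // struct: M0 busy until I4 writes@18
I6 -> (20, 21, 23, 24)
I7 -> (27, 28, 33, 34)  // struct: M0 busy until I5 writes@26
I8 -> (28, 35, 37, 38)  // RAW R4: wait I7 write@34

I3 = (10, 11, 12, 13)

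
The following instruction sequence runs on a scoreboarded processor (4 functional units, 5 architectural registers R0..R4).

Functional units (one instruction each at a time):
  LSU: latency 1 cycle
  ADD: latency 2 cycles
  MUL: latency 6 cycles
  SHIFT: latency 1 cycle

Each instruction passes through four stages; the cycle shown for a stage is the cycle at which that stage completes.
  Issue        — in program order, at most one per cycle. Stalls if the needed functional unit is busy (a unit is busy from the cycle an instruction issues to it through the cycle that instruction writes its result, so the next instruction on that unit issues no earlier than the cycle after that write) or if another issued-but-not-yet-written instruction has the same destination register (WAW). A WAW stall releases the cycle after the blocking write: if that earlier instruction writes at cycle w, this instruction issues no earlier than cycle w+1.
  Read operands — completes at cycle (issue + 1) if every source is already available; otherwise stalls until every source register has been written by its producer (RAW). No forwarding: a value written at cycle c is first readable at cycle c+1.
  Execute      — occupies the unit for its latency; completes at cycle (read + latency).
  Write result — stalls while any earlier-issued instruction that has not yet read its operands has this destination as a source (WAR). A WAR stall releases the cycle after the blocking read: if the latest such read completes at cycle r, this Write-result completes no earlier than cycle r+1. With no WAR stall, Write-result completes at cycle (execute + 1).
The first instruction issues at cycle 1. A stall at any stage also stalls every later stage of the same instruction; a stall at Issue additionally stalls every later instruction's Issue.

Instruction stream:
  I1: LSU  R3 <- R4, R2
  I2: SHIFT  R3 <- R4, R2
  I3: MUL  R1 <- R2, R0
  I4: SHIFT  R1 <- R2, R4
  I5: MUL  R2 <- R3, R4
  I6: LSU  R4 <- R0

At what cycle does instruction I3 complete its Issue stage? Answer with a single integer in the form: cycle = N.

cycle = 6

cycle 1: I1 dispatched to LSU
cycle 2: I1 operands ready
cycle 3: I1 complete
cycle 4: R3←I1
cycle 5: I2 dispatched to SHIFT
cycle 6: I2 operands ready, I3 dispatched to MUL
cycle 7: I2 complete, I3 operands ready
cycle 8: R3←I2
cycle 13: I3 complete
cycle 14: R1←I3
cycle 15: I4 dispatched to SHIFT
cycle 16: I4 operands ready, I5 dispatched to MUL
cycle 17: I4 complete, I5 operands ready, I6 dispatched to LSU
cycle 18: R1←I4, I6 operands ready
cycle 19: I6 complete
cycle 20: R4←I6
cycle 23: I5 complete
cycle 24: R2←I5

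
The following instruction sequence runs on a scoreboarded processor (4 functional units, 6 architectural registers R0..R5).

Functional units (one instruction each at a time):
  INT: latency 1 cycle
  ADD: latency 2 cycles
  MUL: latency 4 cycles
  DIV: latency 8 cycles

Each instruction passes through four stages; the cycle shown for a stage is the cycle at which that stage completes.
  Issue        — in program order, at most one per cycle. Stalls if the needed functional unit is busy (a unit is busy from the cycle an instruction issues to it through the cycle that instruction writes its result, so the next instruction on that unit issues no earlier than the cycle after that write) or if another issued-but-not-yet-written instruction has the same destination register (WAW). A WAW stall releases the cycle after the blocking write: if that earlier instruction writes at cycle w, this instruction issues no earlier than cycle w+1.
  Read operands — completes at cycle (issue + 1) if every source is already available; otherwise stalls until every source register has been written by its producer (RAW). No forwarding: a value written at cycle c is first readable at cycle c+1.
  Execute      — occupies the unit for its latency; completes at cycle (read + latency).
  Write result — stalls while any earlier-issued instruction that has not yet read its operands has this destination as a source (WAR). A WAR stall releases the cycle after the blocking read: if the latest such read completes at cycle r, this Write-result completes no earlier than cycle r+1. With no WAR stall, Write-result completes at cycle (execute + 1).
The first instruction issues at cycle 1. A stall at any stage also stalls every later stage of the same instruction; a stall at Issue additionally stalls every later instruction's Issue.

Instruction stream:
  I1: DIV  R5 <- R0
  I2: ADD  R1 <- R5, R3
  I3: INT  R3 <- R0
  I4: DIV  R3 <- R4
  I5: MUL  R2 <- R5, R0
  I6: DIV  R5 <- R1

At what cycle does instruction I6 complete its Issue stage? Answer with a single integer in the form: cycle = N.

[I1] 1/2/10/11
[I2] 2/12/14/15  (RAW R5: wait I1 write@11)
[I3] 3/4/5/13  (WAR R3: wait I2 read@12)
[I4] 14/15/23/24  (WAW R3: wait I3 write@13)
[I5] 15/16/20/21
[I6] 25/26/34/35  (struct: DIV busy until I4 writes@24)

cycle = 25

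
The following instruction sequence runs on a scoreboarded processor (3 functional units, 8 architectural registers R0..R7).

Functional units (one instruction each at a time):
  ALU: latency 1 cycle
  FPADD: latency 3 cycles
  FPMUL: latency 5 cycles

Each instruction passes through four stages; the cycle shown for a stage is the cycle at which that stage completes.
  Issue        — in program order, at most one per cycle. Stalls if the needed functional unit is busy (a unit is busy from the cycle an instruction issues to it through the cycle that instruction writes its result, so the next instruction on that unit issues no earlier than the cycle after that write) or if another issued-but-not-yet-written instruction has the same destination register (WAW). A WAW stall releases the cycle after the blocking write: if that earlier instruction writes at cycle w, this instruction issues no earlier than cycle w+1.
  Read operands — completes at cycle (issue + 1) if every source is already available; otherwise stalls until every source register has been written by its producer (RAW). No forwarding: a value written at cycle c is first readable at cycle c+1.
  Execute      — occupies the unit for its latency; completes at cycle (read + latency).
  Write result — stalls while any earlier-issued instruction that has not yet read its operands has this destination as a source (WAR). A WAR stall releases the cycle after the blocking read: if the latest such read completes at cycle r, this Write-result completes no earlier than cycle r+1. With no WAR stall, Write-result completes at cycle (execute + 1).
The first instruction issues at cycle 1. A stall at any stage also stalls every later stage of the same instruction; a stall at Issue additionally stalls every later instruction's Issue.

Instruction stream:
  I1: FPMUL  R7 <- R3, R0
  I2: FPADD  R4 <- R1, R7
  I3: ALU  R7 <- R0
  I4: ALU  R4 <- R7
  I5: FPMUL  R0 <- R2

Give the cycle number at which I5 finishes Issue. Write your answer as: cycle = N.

[I1] 1/2/7/8
[I2] 2/9/12/13  (RAW R7: wait I1 write@8)
[I3] 9/10/11/12  (WAW R7: wait I1 write@8)
[I4] 14/15/16/17  (WAW R4: wait I2 write@13)
[I5] 15/16/21/22

cycle = 15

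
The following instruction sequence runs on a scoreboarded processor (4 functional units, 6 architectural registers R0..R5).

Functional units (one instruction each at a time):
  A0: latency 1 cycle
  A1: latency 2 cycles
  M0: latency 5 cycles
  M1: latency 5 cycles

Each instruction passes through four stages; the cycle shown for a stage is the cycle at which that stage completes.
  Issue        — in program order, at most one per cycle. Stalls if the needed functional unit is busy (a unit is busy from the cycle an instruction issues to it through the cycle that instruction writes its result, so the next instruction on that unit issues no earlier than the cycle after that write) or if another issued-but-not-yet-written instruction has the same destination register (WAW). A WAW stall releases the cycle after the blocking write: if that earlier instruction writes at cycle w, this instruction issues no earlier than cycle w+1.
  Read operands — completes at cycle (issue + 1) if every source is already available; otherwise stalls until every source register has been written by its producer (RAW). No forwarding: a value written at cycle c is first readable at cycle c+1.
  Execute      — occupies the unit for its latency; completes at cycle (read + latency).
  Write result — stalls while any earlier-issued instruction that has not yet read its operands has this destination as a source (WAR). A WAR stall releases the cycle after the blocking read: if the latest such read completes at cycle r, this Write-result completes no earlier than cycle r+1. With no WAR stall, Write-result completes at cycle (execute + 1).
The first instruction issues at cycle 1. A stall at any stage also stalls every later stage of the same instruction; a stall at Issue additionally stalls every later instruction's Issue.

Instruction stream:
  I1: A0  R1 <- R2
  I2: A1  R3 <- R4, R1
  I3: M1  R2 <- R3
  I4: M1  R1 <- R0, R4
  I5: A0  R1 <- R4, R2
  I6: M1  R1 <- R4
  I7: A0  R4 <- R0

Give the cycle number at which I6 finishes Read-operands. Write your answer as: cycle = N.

t=1  I1 dispatched to A0
t=2  I1 operands ready · I2 dispatched to A1
t=3  I1 complete · I3 dispatched to M1
t=4  R1←I1
t=5  I2 operands ready
t=7  I2 complete
t=8  R3←I2
t=9  I3 operands ready
t=14  I3 complete
t=15  R2←I3
t=16  I4 dispatched to M1
t=17  I4 operands ready
t=22  I4 complete
t=23  R1←I4
t=24  I5 dispatched to A0
t=25  I5 operands ready
t=26  I5 complete
t=27  R1←I5
t=28  I6 dispatched to M1
t=29  I6 operands ready · I7 dispatched to A0
t=30  I7 operands ready
t=31  I7 complete
t=32  R4←I7
t=34  I6 complete
t=35  R1←I6

cycle = 29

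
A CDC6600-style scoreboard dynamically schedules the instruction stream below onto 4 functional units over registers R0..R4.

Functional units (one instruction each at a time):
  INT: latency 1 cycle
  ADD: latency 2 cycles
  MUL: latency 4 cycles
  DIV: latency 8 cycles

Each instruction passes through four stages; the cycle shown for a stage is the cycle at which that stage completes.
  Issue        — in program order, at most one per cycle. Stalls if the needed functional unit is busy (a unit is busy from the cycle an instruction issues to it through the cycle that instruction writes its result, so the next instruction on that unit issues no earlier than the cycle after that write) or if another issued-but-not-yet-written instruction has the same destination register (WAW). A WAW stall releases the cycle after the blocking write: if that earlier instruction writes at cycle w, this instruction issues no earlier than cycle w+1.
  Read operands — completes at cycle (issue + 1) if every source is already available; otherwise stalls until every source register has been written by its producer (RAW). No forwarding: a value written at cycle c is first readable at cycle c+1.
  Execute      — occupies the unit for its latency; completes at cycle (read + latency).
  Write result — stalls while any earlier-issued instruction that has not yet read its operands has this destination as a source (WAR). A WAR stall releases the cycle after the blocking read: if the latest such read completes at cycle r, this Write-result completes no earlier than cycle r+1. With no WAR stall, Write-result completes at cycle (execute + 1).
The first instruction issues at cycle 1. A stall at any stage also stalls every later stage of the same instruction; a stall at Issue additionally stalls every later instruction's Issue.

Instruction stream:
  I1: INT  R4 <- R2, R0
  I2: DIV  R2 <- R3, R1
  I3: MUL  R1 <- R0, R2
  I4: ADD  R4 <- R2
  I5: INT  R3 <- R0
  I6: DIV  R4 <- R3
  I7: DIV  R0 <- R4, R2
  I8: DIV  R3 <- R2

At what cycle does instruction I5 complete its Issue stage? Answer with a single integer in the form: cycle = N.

[1] I1 dispatched to INT
[2] I1 operands ready; I2 dispatched to DIV
[3] I1 complete; I2 operands ready; I3 dispatched to MUL
[4] R4←I1
[5] I4 dispatched to ADD
[6] I5 dispatched to INT
[7] I5 operands ready
[8] I5 complete
[9] R3←I5
[11] I2 complete
[12] R2←I2
[13] I3 operands ready; I4 operands ready
[15] I4 complete
[16] R4←I4
[17] I3 complete; I6 dispatched to DIV
[18] R1←I3; I6 operands ready
[26] I6 complete
[27] R4←I6
[28] I7 dispatched to DIV
[29] I7 operands ready
[37] I7 complete
[38] R0←I7
[39] I8 dispatched to DIV
[40] I8 operands ready
[48] I8 complete
[49] R3←I8

cycle = 6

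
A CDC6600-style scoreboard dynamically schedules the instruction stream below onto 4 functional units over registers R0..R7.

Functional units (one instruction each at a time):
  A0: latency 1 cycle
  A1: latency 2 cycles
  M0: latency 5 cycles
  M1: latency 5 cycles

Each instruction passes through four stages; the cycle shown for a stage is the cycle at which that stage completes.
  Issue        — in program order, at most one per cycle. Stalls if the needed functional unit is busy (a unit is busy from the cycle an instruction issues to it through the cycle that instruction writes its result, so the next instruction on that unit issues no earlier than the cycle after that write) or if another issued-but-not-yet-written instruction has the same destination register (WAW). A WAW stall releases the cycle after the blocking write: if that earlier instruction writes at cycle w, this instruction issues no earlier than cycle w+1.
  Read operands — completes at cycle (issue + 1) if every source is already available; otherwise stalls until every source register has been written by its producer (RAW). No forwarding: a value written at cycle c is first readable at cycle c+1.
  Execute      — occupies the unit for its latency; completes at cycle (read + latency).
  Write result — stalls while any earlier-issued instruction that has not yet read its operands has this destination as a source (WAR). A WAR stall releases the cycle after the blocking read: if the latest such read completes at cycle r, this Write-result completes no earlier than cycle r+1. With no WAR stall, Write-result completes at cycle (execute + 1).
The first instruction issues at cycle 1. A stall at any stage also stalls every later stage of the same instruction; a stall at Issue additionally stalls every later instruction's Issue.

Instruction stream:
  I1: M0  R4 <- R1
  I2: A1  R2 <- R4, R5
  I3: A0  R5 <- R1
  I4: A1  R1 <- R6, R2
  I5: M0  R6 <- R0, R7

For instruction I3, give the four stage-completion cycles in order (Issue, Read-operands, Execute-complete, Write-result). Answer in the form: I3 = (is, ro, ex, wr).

  I1 | 1 | 2 | 7 | 8
  I2 | 2 | 9 | 11 | 12   RAW R4: wait I1 write@8
  I3 | 3 | 4 | 5 | 10   WAR R5: wait I2 read@9
  I4 | 13 | 14 | 16 | 17   struct: A1 busy until I2 writes@12
  I5 | 14 | 15 | 20 | 21

I3 = (3, 4, 5, 10)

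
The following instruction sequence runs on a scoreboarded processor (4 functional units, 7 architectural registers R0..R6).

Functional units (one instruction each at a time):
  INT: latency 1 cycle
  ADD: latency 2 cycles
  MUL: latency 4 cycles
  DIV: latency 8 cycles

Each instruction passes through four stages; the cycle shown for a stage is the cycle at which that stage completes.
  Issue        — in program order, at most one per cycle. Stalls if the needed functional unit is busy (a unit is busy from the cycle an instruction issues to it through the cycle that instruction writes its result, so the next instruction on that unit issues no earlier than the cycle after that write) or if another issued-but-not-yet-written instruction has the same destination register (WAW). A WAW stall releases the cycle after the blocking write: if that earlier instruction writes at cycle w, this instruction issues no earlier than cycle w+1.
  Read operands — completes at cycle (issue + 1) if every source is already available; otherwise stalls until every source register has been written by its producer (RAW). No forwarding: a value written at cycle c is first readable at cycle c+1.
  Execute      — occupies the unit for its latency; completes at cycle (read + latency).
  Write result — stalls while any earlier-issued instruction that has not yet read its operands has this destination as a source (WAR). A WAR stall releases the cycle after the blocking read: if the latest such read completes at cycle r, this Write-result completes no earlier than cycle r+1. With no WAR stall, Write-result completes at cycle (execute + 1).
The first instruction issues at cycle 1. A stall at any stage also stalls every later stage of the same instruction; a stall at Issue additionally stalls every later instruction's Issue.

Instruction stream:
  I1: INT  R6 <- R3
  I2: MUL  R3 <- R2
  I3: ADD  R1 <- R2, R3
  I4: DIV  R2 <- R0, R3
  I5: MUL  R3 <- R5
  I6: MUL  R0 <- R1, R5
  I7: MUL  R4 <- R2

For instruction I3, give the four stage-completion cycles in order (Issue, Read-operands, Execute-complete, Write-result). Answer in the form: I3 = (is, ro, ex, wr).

I3 = (3, 9, 11, 12)

cycle 1: I1 dispatched to INT
cycle 2: I1 operands ready, I2 dispatched to MUL
cycle 3: I1 complete, I2 operands ready, I3 dispatched to ADD
cycle 4: R6←I1, I4 dispatched to DIV
cycle 7: I2 complete
cycle 8: R3←I2
cycle 9: I3 operands ready, I4 operands ready, I5 dispatched to MUL
cycle 10: I5 operands ready
cycle 11: I3 complete
cycle 12: R1←I3
cycle 14: I5 complete
cycle 15: R3←I5
cycle 16: I6 dispatched to MUL
cycle 17: I4 complete, I6 operands ready
cycle 18: R2←I4
cycle 21: I6 complete
cycle 22: R0←I6
cycle 23: I7 dispatched to MUL
cycle 24: I7 operands ready
cycle 28: I7 complete
cycle 29: R4←I7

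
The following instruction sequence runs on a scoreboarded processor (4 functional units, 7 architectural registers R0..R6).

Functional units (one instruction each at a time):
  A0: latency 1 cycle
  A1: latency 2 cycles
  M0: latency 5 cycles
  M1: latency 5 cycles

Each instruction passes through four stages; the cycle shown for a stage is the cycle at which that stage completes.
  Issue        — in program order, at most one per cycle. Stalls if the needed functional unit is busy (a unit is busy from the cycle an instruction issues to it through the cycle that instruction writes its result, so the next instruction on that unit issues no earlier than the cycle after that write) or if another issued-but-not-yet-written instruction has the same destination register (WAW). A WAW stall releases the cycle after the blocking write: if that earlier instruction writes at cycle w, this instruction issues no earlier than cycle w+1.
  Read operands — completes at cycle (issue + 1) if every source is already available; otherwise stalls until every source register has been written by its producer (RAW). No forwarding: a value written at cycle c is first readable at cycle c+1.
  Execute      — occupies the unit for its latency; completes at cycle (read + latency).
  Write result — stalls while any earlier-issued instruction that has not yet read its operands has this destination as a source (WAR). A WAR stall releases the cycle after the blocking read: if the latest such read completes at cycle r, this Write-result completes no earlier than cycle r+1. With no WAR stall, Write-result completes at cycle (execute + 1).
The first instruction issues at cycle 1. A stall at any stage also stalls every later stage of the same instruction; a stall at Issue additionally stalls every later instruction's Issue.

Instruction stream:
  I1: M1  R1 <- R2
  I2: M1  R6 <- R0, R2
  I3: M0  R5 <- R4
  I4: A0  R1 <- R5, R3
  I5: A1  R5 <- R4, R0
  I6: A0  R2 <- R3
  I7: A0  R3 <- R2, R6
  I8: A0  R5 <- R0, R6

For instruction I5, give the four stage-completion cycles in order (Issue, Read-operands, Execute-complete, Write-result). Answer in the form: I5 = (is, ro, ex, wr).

I5 = (18, 19, 21, 22)

1) issue 1, read 2, done 7, write 8
2) issue 9, read 10, done 15, write 16  <struct: M1 busy until I1 writes@8>
3) issue 10, read 11, done 16, write 17
4) issue 11, read 18, done 19, write 20  <RAW R5: wait I3 write@17>
5) issue 18, read 19, done 21, write 22  <WAW R5: wait I3 write@17>
6) issue 21, read 22, done 23, write 24  <struct: A0 busy until I4 writes@20>
7) issue 25, read 26, done 27, write 28  <struct: A0 busy until I6 writes@24>
8) issue 29, read 30, done 31, write 32  <struct: A0 busy until I7 writes@28>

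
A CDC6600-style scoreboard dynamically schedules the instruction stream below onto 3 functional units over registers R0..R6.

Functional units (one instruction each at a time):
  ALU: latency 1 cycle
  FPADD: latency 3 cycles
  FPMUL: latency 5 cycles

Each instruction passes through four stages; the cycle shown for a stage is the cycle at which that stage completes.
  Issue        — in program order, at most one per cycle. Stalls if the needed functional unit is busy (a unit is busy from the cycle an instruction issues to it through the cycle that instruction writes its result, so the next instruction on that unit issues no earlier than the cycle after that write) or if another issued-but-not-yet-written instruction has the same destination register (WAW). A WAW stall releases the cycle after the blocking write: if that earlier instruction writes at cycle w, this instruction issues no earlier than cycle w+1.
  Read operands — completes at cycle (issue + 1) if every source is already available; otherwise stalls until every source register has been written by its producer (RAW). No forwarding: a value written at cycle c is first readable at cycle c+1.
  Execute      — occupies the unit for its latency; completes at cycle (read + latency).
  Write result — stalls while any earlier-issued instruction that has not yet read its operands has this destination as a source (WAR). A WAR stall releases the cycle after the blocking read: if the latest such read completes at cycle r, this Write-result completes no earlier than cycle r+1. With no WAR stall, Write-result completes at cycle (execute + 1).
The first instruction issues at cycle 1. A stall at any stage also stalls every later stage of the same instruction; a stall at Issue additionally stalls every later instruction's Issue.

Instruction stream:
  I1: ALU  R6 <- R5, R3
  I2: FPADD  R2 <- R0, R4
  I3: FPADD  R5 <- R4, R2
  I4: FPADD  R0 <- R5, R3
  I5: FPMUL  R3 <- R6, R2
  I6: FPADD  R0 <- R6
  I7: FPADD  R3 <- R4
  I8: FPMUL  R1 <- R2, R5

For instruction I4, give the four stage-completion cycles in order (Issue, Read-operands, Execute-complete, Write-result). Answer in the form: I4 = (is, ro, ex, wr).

I4 = (14, 15, 18, 19)

I1: IS=1 RO=2 EX=3 WR=4
I2: IS=2 RO=3 EX=6 WR=7
I3: IS=8 RO=9 EX=12 WR=13  [struct: FPADD busy until I2 writes@7]
I4: IS=14 RO=15 EX=18 WR=19  [struct: FPADD busy until I3 writes@13]
I5: IS=15 RO=16 EX=21 WR=22
I6: IS=20 RO=21 EX=24 WR=25  [struct: FPADD busy until I4 writes@19]
I7: IS=26 RO=27 EX=30 WR=31  [struct: FPADD busy until I6 writes@25]
I8: IS=27 RO=28 EX=33 WR=34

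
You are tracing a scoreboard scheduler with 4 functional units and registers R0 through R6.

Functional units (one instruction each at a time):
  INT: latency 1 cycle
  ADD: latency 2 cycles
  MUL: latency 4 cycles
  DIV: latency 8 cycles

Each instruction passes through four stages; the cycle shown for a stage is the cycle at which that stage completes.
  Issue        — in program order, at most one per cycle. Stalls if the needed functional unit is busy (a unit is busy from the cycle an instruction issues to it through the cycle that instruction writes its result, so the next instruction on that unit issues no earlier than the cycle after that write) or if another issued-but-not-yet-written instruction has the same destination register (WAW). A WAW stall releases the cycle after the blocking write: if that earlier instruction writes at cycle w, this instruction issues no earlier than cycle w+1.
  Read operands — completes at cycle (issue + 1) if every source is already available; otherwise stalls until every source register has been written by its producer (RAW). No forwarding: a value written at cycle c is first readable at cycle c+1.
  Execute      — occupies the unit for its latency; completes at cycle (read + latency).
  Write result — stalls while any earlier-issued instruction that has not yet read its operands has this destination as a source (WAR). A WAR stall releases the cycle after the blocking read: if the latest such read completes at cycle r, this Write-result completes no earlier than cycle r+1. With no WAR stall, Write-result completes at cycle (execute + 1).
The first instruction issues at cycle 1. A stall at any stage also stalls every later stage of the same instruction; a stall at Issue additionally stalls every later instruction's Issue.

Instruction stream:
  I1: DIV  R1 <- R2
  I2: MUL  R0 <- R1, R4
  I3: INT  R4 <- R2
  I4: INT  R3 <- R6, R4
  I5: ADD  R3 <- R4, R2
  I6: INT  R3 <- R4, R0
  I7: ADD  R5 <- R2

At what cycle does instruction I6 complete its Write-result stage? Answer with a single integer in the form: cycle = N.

cycle = 26

c1: I1 dispatched to DIV
c2: I1 operands ready, I2 dispatched to MUL
c3: I3 dispatched to INT
c4: I3 operands ready
c5: I3 complete
c10: I1 complete
c11: R1←I1
c12: I2 operands ready
c13: R4←I3
c14: I4 dispatched to INT
c15: I4 operands ready
c16: I2 complete, I4 complete
c17: R0←I2, R3←I4
c18: I5 dispatched to ADD
c19: I5 operands ready
c21: I5 complete
c22: R3←I5
c23: I6 dispatched to INT
c24: I6 operands ready, I7 dispatched to ADD
c25: I6 complete, I7 operands ready
c26: R3←I6
c27: I7 complete
c28: R5←I7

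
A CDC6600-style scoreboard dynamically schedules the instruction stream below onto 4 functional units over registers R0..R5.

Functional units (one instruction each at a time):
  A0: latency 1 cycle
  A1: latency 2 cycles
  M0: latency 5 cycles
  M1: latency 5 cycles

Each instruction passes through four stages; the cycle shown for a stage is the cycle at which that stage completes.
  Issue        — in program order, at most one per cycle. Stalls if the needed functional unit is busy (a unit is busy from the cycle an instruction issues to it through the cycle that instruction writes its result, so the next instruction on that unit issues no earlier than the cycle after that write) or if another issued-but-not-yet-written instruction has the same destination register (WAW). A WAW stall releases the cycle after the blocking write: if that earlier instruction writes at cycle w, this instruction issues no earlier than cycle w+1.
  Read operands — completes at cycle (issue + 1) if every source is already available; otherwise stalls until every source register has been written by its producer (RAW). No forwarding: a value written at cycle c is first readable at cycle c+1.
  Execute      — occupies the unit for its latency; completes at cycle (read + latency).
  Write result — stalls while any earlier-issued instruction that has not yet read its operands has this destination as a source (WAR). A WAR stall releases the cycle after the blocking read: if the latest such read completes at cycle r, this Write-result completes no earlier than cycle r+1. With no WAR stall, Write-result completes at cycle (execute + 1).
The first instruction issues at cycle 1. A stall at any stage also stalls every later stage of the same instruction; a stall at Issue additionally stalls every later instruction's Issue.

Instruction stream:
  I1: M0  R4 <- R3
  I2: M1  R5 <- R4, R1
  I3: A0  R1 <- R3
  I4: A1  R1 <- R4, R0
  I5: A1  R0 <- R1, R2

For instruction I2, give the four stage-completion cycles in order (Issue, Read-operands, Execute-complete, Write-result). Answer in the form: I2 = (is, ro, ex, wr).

I2 = (2, 9, 14, 15)

[1] I1 issues→M0
[2] I1 reads; I2 issues→M1
[3] I3 issues→A0
[4] I3 reads
[5] I3 exec-done
[7] I1 exec-done
[8] I1 writes R4
[9] I2 reads
[10] I3 writes R1
[11] I4 issues→A1
[12] I4 reads
[14] I2 exec-done; I4 exec-done
[15] I2 writes R5; I4 writes R1
[16] I5 issues→A1
[17] I5 reads
[19] I5 exec-done
[20] I5 writes R0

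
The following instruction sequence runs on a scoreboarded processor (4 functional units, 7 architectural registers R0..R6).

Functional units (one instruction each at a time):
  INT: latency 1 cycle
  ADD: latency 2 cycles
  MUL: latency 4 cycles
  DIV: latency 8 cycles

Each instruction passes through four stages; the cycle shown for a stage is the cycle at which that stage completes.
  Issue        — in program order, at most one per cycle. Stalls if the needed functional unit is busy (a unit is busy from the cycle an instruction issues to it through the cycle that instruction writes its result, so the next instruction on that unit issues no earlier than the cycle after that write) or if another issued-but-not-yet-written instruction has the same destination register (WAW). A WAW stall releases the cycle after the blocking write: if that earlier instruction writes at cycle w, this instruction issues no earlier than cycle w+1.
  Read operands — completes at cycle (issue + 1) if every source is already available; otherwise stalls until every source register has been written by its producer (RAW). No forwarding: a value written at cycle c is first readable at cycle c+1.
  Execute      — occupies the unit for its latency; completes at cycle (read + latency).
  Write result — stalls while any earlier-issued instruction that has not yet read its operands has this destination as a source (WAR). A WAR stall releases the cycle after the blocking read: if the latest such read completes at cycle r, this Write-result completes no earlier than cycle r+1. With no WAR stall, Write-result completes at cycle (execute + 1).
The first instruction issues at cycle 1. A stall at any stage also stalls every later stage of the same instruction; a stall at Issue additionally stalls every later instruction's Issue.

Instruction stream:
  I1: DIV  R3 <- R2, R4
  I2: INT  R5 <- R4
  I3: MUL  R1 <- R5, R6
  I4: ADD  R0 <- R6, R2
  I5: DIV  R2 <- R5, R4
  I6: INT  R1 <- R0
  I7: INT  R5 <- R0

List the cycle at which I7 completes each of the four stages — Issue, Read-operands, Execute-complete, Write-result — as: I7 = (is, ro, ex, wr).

cycle 1: I1 issues→DIV
cycle 2: I1 reads, I2 issues→INT
cycle 3: I2 reads, I3 issues→MUL
cycle 4: I2 exec-done, I4 issues→ADD
cycle 5: I2 writes R5, I4 reads
cycle 6: I3 reads
cycle 7: I4 exec-done
cycle 8: I4 writes R0
cycle 10: I1 exec-done, I3 exec-done
cycle 11: I1 writes R3, I3 writes R1
cycle 12: I5 issues→DIV
cycle 13: I5 reads, I6 issues→INT
cycle 14: I6 reads
cycle 15: I6 exec-done
cycle 16: I6 writes R1
cycle 17: I7 issues→INT
cycle 18: I7 reads
cycle 19: I7 exec-done
cycle 20: I7 writes R5
cycle 21: I5 exec-done
cycle 22: I5 writes R2

I7 = (17, 18, 19, 20)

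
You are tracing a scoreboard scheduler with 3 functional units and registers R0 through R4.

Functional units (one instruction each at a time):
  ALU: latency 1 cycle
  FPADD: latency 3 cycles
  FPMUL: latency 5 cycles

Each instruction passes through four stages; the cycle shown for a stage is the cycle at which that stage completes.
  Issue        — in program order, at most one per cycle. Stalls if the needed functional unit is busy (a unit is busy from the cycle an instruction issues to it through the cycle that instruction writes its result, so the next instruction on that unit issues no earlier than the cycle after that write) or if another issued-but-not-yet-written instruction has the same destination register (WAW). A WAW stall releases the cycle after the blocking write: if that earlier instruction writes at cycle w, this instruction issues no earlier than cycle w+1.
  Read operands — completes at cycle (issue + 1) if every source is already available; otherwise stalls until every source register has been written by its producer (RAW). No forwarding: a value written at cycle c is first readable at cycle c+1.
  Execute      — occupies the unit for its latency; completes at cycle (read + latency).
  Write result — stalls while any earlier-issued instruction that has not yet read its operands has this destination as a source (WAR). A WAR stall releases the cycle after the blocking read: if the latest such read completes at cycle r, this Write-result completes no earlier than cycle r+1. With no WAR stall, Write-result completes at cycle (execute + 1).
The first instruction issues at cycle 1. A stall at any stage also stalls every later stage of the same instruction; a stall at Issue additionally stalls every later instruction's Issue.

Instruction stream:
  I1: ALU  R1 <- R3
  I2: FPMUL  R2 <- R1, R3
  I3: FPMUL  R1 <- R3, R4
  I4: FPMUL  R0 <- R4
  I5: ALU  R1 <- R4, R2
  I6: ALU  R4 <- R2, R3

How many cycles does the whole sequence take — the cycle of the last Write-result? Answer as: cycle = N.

cycle = 28

c1: I1 dispatched to ALU
c2: I1 operands ready; I2 dispatched to FPMUL
c3: I1 complete
c4: R1←I1
c5: I2 operands ready
c10: I2 complete
c11: R2←I2
c12: I3 dispatched to FPMUL
c13: I3 operands ready
c18: I3 complete
c19: R1←I3
c20: I4 dispatched to FPMUL
c21: I4 operands ready; I5 dispatched to ALU
c22: I5 operands ready
c23: I5 complete
c24: R1←I5
c25: I6 dispatched to ALU
c26: I4 complete; I6 operands ready
c27: R0←I4; I6 complete
c28: R4←I6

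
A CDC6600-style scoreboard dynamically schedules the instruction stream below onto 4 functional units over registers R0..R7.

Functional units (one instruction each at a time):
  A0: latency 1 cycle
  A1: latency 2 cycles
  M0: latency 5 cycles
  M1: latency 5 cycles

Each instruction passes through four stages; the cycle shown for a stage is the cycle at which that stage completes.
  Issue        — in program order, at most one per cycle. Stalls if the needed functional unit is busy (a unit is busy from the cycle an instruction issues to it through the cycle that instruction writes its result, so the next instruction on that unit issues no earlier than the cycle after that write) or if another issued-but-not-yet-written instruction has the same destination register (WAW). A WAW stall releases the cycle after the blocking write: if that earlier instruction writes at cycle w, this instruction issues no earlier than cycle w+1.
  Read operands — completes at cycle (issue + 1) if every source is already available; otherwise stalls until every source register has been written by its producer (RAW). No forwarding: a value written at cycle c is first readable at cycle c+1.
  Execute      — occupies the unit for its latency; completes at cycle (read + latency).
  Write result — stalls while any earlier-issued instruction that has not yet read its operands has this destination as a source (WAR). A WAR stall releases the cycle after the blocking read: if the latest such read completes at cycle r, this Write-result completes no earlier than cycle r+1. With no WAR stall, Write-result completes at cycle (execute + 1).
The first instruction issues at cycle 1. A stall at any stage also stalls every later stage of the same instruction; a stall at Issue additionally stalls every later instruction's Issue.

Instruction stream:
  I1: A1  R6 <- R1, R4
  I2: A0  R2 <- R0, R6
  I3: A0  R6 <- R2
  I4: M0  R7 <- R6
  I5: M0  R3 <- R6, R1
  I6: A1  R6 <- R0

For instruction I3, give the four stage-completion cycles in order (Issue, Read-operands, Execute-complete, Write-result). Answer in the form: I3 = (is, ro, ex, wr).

c1: I1→A1
c2: I1 RO | I2→A0
c4: I1 EX
c5: I1 WR R6
c6: I2 RO
c7: I2 EX
c8: I2 WR R2
c9: I3→A0
c10: I3 RO | I4→M0
c11: I3 EX
c12: I3 WR R6
c13: I4 RO
c18: I4 EX
c19: I4 WR R7
c20: I5→M0
c21: I5 RO | I6→A1
c22: I6 RO
c24: I6 EX
c25: I6 WR R6
c26: I5 EX
c27: I5 WR R3

I3 = (9, 10, 11, 12)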